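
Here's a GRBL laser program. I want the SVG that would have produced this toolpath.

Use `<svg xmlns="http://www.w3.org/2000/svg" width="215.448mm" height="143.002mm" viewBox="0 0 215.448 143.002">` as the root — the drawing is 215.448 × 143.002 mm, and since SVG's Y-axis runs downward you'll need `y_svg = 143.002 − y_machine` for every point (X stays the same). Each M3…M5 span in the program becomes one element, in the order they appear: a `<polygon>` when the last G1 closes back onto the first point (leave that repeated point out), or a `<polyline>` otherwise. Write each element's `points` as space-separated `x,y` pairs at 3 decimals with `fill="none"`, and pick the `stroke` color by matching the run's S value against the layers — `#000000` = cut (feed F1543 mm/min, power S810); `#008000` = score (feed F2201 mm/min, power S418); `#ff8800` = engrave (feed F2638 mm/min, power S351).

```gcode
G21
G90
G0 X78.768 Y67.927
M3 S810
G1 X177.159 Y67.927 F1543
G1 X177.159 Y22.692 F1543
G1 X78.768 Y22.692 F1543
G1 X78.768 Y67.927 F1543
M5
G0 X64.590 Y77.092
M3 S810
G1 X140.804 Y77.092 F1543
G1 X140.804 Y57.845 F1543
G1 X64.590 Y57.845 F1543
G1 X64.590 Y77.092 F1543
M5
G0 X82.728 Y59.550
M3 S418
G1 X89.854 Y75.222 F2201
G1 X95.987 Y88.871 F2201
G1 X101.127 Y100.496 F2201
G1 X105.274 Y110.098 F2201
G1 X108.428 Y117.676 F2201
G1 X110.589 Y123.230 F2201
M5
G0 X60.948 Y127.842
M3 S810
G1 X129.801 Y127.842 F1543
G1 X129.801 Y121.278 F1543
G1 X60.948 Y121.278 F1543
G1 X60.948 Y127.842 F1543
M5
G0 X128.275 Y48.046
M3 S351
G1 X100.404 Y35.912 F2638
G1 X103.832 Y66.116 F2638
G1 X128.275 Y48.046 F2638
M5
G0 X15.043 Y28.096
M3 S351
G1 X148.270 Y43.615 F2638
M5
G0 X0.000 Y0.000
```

y_svg = 143.002 − y_m.

[1] S810→`#000000` (cut); closed run; points: 78.768,75.075 177.159,75.075 177.159,120.310 78.768,120.310

[2] S810→`#000000` (cut); closed run; points: 64.590,65.910 140.804,65.910 140.804,85.157 64.590,85.157

[3] S418→`#008000` (score); open run; points: 82.728,83.452 89.854,67.780 95.987,54.131 101.127,42.506 105.274,32.904 108.428,25.326 110.589,19.772

[4] S810→`#000000` (cut); closed run; points: 60.948,15.160 129.801,15.160 129.801,21.724 60.948,21.724

[5] S351→`#ff8800` (engrave); closed run; points: 128.275,94.956 100.404,107.090 103.832,76.886

[6] S351→`#ff8800` (engrave); open run; points: 15.043,114.906 148.270,99.387

<svg xmlns="http://www.w3.org/2000/svg" width="215.448mm" height="143.002mm" viewBox="0 0 215.448 143.002">
  <polygon points="78.768,75.075 177.159,75.075 177.159,120.310 78.768,120.310" fill="none" stroke="#000000"/>
  <polygon points="64.590,65.910 140.804,65.910 140.804,85.157 64.590,85.157" fill="none" stroke="#000000"/>
  <polyline points="82.728,83.452 89.854,67.780 95.987,54.131 101.127,42.506 105.274,32.904 108.428,25.326 110.589,19.772" fill="none" stroke="#008000"/>
  <polygon points="60.948,15.160 129.801,15.160 129.801,21.724 60.948,21.724" fill="none" stroke="#000000"/>
  <polygon points="128.275,94.956 100.404,107.090 103.832,76.886" fill="none" stroke="#ff8800"/>
  <polyline points="15.043,114.906 148.270,99.387" fill="none" stroke="#ff8800"/>
</svg>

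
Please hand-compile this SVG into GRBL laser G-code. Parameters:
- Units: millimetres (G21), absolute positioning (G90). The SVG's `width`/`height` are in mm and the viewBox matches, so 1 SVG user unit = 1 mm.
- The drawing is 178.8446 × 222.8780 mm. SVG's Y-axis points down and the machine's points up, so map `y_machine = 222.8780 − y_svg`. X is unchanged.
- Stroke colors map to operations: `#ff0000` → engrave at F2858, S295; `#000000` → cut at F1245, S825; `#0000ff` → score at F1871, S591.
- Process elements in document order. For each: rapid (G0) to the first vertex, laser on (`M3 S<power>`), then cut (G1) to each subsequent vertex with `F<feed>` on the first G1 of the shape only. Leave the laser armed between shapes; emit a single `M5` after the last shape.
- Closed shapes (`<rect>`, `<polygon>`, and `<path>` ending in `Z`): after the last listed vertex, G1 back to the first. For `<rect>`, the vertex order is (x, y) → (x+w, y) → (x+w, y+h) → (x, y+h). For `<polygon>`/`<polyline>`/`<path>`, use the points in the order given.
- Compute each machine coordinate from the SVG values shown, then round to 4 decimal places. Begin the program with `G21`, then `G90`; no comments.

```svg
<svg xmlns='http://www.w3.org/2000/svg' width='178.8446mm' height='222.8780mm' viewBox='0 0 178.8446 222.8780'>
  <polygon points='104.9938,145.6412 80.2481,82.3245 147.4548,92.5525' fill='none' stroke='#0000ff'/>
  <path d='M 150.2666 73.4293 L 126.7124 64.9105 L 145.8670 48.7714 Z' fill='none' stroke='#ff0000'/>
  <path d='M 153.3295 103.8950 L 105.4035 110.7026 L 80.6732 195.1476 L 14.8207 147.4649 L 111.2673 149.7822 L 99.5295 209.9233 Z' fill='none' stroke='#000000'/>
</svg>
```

viewBox `0 0 178.8446 222.8780` with mm width/height → 1 unit = 1 mm. Flip: y_m = 222.8780 − y_svg.

**Shape 1** — `<polygon>` regular polygon, stroke `#0000ff` → score (S591, F1871). Machine vertices: (104.9938,77.2368) → (80.2481,140.5535) → (147.4548,130.3255) → (104.9938,77.2368). Closed: final G1 returns to the first vertex.

**Shape 2** — `<path>` regular polygon, stroke `#ff0000` → engrave (S295, F2858). Machine vertices: (150.2666,149.4487) → (126.7124,157.9675) → (145.8670,174.1066) → (150.2666,149.4487). Closed: final G1 returns to the first vertex.

**Shape 3** — `<path>` closed polygon, stroke `#000000` → cut (S825, F1245). Machine vertices: (153.3295,118.9830) → (105.4035,112.1754) → (80.6732,27.7304) → (14.8207,75.4131) → (111.2673,73.0958) → (99.5295,12.9547) → (153.3295,118.9830). Closed: final G1 returns to the first vertex.

G21
G90
G0 X104.9938 Y77.2368
M3 S591
G1 X80.2481 Y140.5535 F1871
G1 X147.4548 Y130.3255
G1 X104.9938 Y77.2368
G0 X150.2666 Y149.4487
M3 S295
G1 X126.7124 Y157.9675 F2858
G1 X145.8670 Y174.1066
G1 X150.2666 Y149.4487
G0 X153.3295 Y118.9830
M3 S825
G1 X105.4035 Y112.1754 F1245
G1 X80.6732 Y27.7304
G1 X14.8207 Y75.4131
G1 X111.2673 Y73.0958
G1 X99.5295 Y12.9547
G1 X153.3295 Y118.9830
M5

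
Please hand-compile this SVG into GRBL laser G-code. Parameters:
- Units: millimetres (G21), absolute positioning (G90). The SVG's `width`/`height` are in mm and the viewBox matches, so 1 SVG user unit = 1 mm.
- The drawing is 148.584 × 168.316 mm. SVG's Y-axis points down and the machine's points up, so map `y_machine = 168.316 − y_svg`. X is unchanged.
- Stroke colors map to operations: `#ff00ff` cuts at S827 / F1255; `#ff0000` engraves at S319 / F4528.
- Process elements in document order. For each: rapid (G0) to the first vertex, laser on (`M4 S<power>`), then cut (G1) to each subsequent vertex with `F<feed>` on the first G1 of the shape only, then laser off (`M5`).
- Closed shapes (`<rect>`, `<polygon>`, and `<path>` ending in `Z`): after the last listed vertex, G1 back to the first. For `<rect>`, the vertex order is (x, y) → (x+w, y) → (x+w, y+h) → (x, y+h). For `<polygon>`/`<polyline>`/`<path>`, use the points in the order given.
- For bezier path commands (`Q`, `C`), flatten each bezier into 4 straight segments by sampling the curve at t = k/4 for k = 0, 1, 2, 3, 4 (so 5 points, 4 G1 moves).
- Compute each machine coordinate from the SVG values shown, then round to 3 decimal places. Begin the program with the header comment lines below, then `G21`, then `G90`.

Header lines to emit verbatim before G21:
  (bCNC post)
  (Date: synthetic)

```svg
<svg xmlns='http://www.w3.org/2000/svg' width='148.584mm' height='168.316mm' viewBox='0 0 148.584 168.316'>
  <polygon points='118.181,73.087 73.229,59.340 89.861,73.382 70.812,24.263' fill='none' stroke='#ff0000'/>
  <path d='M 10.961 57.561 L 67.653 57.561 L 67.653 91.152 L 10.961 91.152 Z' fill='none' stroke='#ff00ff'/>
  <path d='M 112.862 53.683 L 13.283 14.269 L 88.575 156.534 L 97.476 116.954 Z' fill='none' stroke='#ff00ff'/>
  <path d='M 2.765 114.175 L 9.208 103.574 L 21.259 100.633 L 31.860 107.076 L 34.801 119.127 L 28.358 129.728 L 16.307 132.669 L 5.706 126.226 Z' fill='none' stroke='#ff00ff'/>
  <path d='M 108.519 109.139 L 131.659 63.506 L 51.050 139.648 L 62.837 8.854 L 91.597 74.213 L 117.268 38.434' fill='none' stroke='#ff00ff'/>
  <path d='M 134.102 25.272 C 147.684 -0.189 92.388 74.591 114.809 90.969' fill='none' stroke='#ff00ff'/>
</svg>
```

Since the viewBox matches the mm dimensions, user units are millimetres directly. The only transform is the Y-flip y_m = 168.316 − y_svg.

Shape 1 is a closed polygon drawn with `<polygon>`. Its stroke #ff0000 means engrave at S319, F4528. After flipping Y the toolpath is (118.181,95.229) → (73.229,108.976) → (89.861,94.934) → (70.812,144.053) → (118.181,95.229), returning to the start.

Shape 2 is a rectangle drawn with `<path>`. Its stroke #ff00ff means cut at S827, F1255. After flipping Y the toolpath is (10.961,110.755) → (67.653,110.755) → (67.653,77.164) → (10.961,77.164) → (10.961,110.755), returning to the start.

Shape 3 is a closed polygon drawn with `<path>`. Its stroke #ff00ff means cut at S827, F1255. After flipping Y the toolpath is (112.862,114.633) → (13.283,154.047) → (88.575,11.782) → (97.476,51.362) → (112.862,114.633), returning to the start.

Shape 4 is a regular polygon drawn with `<path>`. Its stroke #ff00ff means cut at S827, F1255. After flipping Y the toolpath is (2.765,54.141) → (9.208,64.742) → (21.259,67.683) → (31.860,61.240) → (34.801,49.189) → (28.358,38.588) → (16.307,35.647) → (5.706,42.090) → (2.765,54.141), returning to the start.

Shape 5 is a open polyline drawn with `<path>`. Its stroke #ff00ff means cut at S827, F1255. After flipping Y the toolpath is (108.519,59.177) → (131.659,104.810) → (51.050,28.668) → (62.837,159.462) → (91.597,94.103) → (117.268,129.882).

Shape 6 is a cubic bezier drawn with `<path>`. Its stroke #ff00ff means cut at S827, F1255. After flipping Y the toolpath is (134.102,143.044) → (133.664,145.823) → (121.141,125.885) → (110.275,98.102) → (114.809,77.347).

(bCNC post)
(Date: synthetic)
G21
G90
G0 X118.181 Y95.229
M4 S319
G1 X73.229 Y108.976 F4528
G1 X89.861 Y94.934
G1 X70.812 Y144.053
G1 X118.181 Y95.229
M5
G0 X10.961 Y110.755
M4 S827
G1 X67.653 Y110.755 F1255
G1 X67.653 Y77.164
G1 X10.961 Y77.164
G1 X10.961 Y110.755
M5
G0 X112.862 Y114.633
M4 S827
G1 X13.283 Y154.047 F1255
G1 X88.575 Y11.782
G1 X97.476 Y51.362
G1 X112.862 Y114.633
M5
G0 X2.765 Y54.141
M4 S827
G1 X9.208 Y64.742 F1255
G1 X21.259 Y67.683
G1 X31.860 Y61.240
G1 X34.801 Y49.189
G1 X28.358 Y38.588
G1 X16.307 Y35.647
G1 X5.706 Y42.090
G1 X2.765 Y54.141
M5
G0 X108.519 Y59.177
M4 S827
G1 X131.659 Y104.810 F1255
G1 X51.050 Y28.668
G1 X62.837 Y159.462
G1 X91.597 Y94.103
G1 X117.268 Y129.882
M5
G0 X134.102 Y143.044
M4 S827
G1 X133.664 Y145.823 F1255
G1 X121.141 Y125.885
G1 X110.275 Y98.102
G1 X114.809 Y77.347
M5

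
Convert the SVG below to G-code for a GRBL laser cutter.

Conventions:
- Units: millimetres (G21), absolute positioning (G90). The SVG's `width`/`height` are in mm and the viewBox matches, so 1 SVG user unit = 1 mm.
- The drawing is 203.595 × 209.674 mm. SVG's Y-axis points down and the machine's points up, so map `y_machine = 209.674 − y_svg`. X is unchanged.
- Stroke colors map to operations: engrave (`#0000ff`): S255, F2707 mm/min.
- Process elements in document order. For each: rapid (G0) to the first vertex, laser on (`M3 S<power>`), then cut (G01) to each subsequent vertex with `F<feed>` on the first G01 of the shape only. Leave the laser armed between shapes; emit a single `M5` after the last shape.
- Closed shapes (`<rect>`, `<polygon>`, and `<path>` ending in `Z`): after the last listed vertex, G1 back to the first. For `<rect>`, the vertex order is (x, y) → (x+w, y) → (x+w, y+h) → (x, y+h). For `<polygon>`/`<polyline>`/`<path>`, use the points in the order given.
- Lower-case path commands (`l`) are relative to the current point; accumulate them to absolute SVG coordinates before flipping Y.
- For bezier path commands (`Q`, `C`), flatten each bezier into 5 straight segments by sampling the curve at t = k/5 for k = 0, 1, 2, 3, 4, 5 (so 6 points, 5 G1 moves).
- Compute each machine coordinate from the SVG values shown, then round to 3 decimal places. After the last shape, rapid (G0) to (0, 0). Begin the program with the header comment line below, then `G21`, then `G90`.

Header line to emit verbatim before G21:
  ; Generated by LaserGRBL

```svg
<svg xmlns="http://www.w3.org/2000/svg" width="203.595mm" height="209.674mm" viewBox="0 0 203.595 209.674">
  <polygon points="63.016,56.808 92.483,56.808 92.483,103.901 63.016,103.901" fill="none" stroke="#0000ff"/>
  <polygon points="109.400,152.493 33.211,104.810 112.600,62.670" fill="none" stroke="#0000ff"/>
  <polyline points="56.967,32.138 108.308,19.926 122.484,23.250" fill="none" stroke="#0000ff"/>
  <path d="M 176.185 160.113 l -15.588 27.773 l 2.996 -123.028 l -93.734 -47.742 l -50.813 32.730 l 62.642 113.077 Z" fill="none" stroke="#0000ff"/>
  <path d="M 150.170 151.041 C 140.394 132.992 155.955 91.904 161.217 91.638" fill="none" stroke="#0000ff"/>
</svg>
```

; Generated by LaserGRBL
G21
G90
G0 X63.016 Y152.866
M3 S255
G01 X92.483 Y152.866 F2707
G01 X92.483 Y105.773
G01 X63.016 Y105.773
G01 X63.016 Y152.866
G0 X109.400 Y57.181
M3 S255
G01 X33.211 Y104.864 F2707
G01 X112.600 Y147.004
G01 X109.400 Y57.181
G0 X56.967 Y177.536
M3 S255
G01 X108.308 Y189.748 F2707
G01 X122.484 Y186.424
G0 X176.185 Y49.561
M3 S255
G01 X160.597 Y21.788 F2707
G01 X163.593 Y144.816
G01 X69.859 Y192.558
G01 X19.046 Y159.828
G01 X81.688 Y46.751
G01 X176.185 Y49.561
G0 X150.170 Y58.633
M3 S255
G01 X147.060 Y71.716 F2707
G01 X148.320 Y87.263
G01 X152.240 Y102.209
G01 X157.109 Y113.489
G01 X161.217 Y118.036
M5
G0 X0.000 Y0.000

viewBox `0 0 203.595 209.674` with mm width/height → 1 unit = 1 mm. Flip: y_m = 209.674 − y_svg.

**Shape 1** — `<polygon>` rectangle, stroke `#0000ff` → engrave (S255, F2707). Machine vertices: (63.016,152.866) → (92.483,152.866) → (92.483,105.773) → (63.016,105.773) → (63.016,152.866). Closed: final G1 returns to the first vertex.

**Shape 2** — `<polygon>` regular polygon, stroke `#0000ff` → engrave (S255, F2707). Machine vertices: (109.400,57.181) → (33.211,104.864) → (112.600,147.004) → (109.400,57.181). Closed: final G1 returns to the first vertex.

**Shape 3** — `<polyline>` open polyline, stroke `#0000ff` → engrave (S255, F2707). Machine vertices: (56.967,177.536) → (108.308,189.748) → (122.484,186.424). Open path.

**Shape 4** — `<path>` closed polygon, stroke `#0000ff` → engrave (S255, F2707). Machine vertices: (176.185,49.561) → (160.597,21.788) → (163.593,144.816) → (69.859,192.558) → (19.046,159.828) → (81.688,46.751) → (176.185,49.561). Closed: final G1 returns to the first vertex.

**Shape 5** — `<path>` cubic bezier, stroke `#0000ff` → engrave (S255, F2707). Control points (SVG): P0=(150.170,151.041), P1=(140.394,132.992), P2=(155.955,91.904), P3=(161.217,91.638); sampled at t=k/5. Machine vertices: (150.170,58.633) → (147.060,71.716) → (148.320,87.263) → (152.240,102.209) → (157.109,113.489) → (161.217,118.036). Open path.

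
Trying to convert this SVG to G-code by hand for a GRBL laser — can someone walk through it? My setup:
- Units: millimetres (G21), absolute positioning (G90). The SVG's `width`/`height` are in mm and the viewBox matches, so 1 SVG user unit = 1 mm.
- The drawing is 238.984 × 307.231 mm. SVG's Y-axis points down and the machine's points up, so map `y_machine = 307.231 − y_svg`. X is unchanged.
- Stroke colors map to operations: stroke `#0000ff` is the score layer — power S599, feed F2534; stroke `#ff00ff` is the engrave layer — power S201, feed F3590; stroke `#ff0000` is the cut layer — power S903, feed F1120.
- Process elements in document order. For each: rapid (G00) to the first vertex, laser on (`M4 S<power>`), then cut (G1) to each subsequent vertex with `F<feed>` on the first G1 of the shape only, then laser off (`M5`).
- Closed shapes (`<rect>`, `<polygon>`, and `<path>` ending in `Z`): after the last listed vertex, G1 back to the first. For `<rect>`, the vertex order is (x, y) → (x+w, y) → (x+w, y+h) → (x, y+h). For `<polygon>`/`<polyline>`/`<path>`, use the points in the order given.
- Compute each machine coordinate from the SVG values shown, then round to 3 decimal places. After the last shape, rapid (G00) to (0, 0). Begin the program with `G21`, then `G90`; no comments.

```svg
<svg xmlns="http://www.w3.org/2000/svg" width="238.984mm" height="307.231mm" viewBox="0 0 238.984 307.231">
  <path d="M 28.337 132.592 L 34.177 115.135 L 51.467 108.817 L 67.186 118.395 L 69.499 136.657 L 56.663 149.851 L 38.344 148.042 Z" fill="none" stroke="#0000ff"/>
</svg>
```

G21
G90
G00 X28.337 Y174.639
M4 S599
G1 X34.177 Y192.096 F2534
G1 X51.467 Y198.414
G1 X67.186 Y188.836
G1 X69.499 Y170.574
G1 X56.663 Y157.380
G1 X38.344 Y159.189
G1 X28.337 Y174.639
M5
G00 X0.000 Y0.000

viewBox `0 0 238.984 307.231` with mm width/height → 1 unit = 1 mm. Flip: y_m = 307.231 − y_svg.

**Shape 1** — `<path>` regular polygon, stroke `#0000ff` → score (S599, F2534). Machine vertices: (28.337,174.639) → (34.177,192.096) → (51.467,198.414) → (67.186,188.836) → (69.499,170.574) → (56.663,157.380) → (38.344,159.189) → (28.337,174.639). Closed: final G1 returns to the first vertex.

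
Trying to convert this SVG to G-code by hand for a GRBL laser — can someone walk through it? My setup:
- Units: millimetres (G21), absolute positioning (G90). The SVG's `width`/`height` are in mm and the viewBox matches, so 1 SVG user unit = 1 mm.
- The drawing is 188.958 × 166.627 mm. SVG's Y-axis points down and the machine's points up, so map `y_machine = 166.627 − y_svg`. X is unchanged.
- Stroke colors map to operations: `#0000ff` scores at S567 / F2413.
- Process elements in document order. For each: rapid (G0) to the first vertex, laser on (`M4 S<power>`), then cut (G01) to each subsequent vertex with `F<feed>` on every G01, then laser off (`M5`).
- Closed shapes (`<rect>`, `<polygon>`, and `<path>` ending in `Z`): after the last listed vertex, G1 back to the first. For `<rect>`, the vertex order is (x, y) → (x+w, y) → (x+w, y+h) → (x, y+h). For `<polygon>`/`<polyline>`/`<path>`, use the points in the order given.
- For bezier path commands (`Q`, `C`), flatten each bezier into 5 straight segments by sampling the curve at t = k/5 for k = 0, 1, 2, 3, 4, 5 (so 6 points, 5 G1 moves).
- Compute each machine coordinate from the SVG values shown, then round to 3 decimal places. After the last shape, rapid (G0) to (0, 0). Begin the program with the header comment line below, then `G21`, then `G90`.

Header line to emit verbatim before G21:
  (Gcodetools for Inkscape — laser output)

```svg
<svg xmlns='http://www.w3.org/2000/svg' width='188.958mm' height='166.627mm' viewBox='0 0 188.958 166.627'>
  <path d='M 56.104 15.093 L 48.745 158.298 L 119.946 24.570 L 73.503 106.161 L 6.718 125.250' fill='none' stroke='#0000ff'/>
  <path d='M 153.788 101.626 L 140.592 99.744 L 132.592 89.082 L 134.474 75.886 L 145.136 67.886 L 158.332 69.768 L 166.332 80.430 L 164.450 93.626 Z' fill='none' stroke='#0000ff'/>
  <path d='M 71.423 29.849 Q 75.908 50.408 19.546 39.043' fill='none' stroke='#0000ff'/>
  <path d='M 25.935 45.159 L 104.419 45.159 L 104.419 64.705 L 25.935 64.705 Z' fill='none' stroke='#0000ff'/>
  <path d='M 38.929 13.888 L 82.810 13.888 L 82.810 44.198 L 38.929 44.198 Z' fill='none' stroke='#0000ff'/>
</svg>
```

Since the viewBox matches the mm dimensions, user units are millimetres directly. The only transform is the Y-flip y_m = 166.627 − y_svg.

Shape 1 is a open polyline drawn with `<path>`. Its stroke #0000ff means score at S567, F2413. After flipping Y the toolpath is (56.104,151.534) → (48.745,8.329) → (119.946,142.057) → (73.503,60.466) → (6.718,41.377).

Shape 2 is a regular polygon drawn with `<path>`. Its stroke #0000ff means score at S567, F2413. After flipping Y the toolpath is (153.788,65.001) → (140.592,66.883) → (132.592,77.545) → (134.474,90.741) → (145.136,98.741) → (158.332,96.859) → (166.332,86.197) → (164.450,73.001) → (153.788,65.001), returning to the start.

Shape 3 is a quadratic bezier drawn with `<path>`. Its stroke #0000ff means score at S567, F2413. After flipping Y the toolpath is (71.423,136.778) → (70.783,129.831) → (65.275,125.439) → (54.900,123.600) → (39.657,124.315) → (19.546,127.584).

Shape 4 is a rectangle drawn with `<path>`. Its stroke #0000ff means score at S567, F2413. After flipping Y the toolpath is (25.935,121.468) → (104.419,121.468) → (104.419,101.922) → (25.935,101.922) → (25.935,121.468), returning to the start.

Shape 5 is a rectangle drawn with `<path>`. Its stroke #0000ff means score at S567, F2413. After flipping Y the toolpath is (38.929,152.739) → (82.810,152.739) → (82.810,122.429) → (38.929,122.429) → (38.929,152.739), returning to the start.

(Gcodetools for Inkscape — laser output)
G21
G90
G0 X56.104 Y151.534
M4 S567
G01 X48.745 Y8.329 F2413
G01 X119.946 Y142.057 F2413
G01 X73.503 Y60.466 F2413
G01 X6.718 Y41.377 F2413
M5
G0 X153.788 Y65.001
M4 S567
G01 X140.592 Y66.883 F2413
G01 X132.592 Y77.545 F2413
G01 X134.474 Y90.741 F2413
G01 X145.136 Y98.741 F2413
G01 X158.332 Y96.859 F2413
G01 X166.332 Y86.197 F2413
G01 X164.450 Y73.001 F2413
G01 X153.788 Y65.001 F2413
M5
G0 X71.423 Y136.778
M4 S567
G01 X70.783 Y129.831 F2413
G01 X65.275 Y125.439 F2413
G01 X54.900 Y123.600 F2413
G01 X39.657 Y124.315 F2413
G01 X19.546 Y127.584 F2413
M5
G0 X25.935 Y121.468
M4 S567
G01 X104.419 Y121.468 F2413
G01 X104.419 Y101.922 F2413
G01 X25.935 Y101.922 F2413
G01 X25.935 Y121.468 F2413
M5
G0 X38.929 Y152.739
M4 S567
G01 X82.810 Y152.739 F2413
G01 X82.810 Y122.429 F2413
G01 X38.929 Y122.429 F2413
G01 X38.929 Y152.739 F2413
M5
G0 X0.000 Y0.000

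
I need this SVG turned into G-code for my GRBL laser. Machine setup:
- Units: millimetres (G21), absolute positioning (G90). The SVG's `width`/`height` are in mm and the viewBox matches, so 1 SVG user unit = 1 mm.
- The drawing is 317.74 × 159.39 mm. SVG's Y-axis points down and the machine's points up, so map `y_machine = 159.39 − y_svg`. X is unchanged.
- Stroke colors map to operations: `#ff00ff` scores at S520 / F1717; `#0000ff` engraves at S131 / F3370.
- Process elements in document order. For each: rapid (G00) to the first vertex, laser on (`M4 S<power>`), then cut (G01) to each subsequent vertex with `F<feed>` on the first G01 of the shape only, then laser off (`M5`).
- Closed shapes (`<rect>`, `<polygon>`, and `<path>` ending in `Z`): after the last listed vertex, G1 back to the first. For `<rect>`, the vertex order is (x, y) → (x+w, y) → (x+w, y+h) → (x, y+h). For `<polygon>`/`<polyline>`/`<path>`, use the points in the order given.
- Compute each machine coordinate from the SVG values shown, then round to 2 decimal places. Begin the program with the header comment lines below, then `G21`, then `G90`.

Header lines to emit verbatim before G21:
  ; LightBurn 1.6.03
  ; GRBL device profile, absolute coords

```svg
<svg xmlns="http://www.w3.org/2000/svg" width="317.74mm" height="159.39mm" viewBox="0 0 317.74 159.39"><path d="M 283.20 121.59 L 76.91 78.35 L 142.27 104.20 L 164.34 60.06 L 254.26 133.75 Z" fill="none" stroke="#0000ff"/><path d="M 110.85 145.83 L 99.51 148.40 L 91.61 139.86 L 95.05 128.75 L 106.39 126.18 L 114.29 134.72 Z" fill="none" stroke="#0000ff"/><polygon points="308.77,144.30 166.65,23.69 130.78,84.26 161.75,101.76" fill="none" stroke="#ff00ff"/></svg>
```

Since the viewBox matches the mm dimensions, user units are millimetres directly. The only transform is the Y-flip y_m = 159.39 − y_svg.

Shape 1 is a closed polygon drawn with `<path>`. Its stroke #0000ff means engrave at S131, F3370. After flipping Y the toolpath is (283.20,37.80) → (76.91,81.04) → (142.27,55.19) → (164.34,99.33) → (254.26,25.64) → (283.20,37.80), returning to the start.

Shape 2 is a regular polygon drawn with `<path>`. Its stroke #0000ff means engrave at S131, F3370. After flipping Y the toolpath is (110.85,13.56) → (99.51,10.99) → (91.61,19.53) → (95.05,30.64) → (106.39,33.21) → (114.29,24.67) → (110.85,13.56), returning to the start.

Shape 3 is a closed polygon drawn with `<polygon>`. Its stroke #ff00ff means score at S520, F1717. After flipping Y the toolpath is (308.77,15.09) → (166.65,135.70) → (130.78,75.13) → (161.75,57.63) → (308.77,15.09), returning to the start.

; LightBurn 1.6.03
; GRBL device profile, absolute coords
G21
G90
G00 X283.20 Y37.80
M4 S131
G01 X76.91 Y81.04 F3370
G01 X142.27 Y55.19
G01 X164.34 Y99.33
G01 X254.26 Y25.64
G01 X283.20 Y37.80
M5
G00 X110.85 Y13.56
M4 S131
G01 X99.51 Y10.99 F3370
G01 X91.61 Y19.53
G01 X95.05 Y30.64
G01 X106.39 Y33.21
G01 X114.29 Y24.67
G01 X110.85 Y13.56
M5
G00 X308.77 Y15.09
M4 S520
G01 X166.65 Y135.70 F1717
G01 X130.78 Y75.13
G01 X161.75 Y57.63
G01 X308.77 Y15.09
M5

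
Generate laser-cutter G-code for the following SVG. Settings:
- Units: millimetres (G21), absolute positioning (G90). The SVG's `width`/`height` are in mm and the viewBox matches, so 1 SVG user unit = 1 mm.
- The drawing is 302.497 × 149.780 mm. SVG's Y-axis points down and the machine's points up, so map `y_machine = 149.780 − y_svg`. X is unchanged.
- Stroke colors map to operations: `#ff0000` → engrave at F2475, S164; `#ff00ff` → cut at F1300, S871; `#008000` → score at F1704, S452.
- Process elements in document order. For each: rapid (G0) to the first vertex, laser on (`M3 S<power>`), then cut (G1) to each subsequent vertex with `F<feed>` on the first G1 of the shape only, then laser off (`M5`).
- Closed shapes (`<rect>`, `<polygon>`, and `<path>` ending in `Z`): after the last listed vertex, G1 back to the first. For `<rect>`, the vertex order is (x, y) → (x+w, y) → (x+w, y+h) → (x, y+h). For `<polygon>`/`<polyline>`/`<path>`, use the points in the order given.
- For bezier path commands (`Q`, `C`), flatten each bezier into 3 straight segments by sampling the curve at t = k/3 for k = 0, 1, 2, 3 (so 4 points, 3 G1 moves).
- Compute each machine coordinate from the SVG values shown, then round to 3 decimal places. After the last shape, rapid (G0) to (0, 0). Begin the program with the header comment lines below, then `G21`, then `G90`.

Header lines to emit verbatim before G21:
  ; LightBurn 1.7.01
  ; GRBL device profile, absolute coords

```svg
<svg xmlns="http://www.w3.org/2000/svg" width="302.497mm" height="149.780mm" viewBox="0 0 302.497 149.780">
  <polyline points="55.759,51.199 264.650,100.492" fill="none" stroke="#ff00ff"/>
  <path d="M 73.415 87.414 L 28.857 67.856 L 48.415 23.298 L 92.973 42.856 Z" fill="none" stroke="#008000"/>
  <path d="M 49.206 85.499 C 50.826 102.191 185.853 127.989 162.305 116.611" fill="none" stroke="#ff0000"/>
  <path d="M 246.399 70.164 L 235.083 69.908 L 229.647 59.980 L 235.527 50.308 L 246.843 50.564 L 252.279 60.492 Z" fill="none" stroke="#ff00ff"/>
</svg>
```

viewBox `0 0 302.497 149.780` with mm width/height → 1 unit = 1 mm. Flip: y_m = 149.780 − y_svg.

**Shape 1** — `<polyline>` line segment, stroke `#ff00ff` → cut (S871, F1300). Machine vertices: (55.759,98.581) → (264.650,49.288). Open path.

**Shape 2** — `<path>` regular polygon, stroke `#008000` → score (S452, F1704). Machine vertices: (73.415,62.366) → (28.857,81.924) → (48.415,126.482) → (92.973,106.924) → (73.415,62.366). Closed: final G1 returns to the first vertex.

**Shape 3** — `<path>` cubic bezier, stroke `#ff0000` → engrave (S164, F2475). Control points (SVG): P0=(49.206,85.499), P1=(50.826,102.191), P2=(185.853,127.989), P3=(162.305,116.611); sampled at t=k/3. Machine vertices: (49.206,64.281) → (84.481,46.268) → (143.809,32.469) → (162.305,33.169). Open path.

**Shape 4** — `<path>` regular polygon, stroke `#ff00ff` → cut (S871, F1300). Machine vertices: (246.399,79.616) → (235.083,79.872) → (229.647,89.800) → (235.527,99.472) → (246.843,99.216) → (252.279,89.288) → (246.399,79.616). Closed: final G1 returns to the first vertex.

; LightBurn 1.7.01
; GRBL device profile, absolute coords
G21
G90
G0 X55.759 Y98.581
M3 S871
G1 X264.650 Y49.288 F1300
M5
G0 X73.415 Y62.366
M3 S452
G1 X28.857 Y81.924 F1704
G1 X48.415 Y126.482
G1 X92.973 Y106.924
G1 X73.415 Y62.366
M5
G0 X49.206 Y64.281
M3 S164
G1 X84.481 Y46.268 F2475
G1 X143.809 Y32.469
G1 X162.305 Y33.169
M5
G0 X246.399 Y79.616
M3 S871
G1 X235.083 Y79.872 F1300
G1 X229.647 Y89.800
G1 X235.527 Y99.472
G1 X246.843 Y99.216
G1 X252.279 Y89.288
G1 X246.399 Y79.616
M5
G0 X0.000 Y0.000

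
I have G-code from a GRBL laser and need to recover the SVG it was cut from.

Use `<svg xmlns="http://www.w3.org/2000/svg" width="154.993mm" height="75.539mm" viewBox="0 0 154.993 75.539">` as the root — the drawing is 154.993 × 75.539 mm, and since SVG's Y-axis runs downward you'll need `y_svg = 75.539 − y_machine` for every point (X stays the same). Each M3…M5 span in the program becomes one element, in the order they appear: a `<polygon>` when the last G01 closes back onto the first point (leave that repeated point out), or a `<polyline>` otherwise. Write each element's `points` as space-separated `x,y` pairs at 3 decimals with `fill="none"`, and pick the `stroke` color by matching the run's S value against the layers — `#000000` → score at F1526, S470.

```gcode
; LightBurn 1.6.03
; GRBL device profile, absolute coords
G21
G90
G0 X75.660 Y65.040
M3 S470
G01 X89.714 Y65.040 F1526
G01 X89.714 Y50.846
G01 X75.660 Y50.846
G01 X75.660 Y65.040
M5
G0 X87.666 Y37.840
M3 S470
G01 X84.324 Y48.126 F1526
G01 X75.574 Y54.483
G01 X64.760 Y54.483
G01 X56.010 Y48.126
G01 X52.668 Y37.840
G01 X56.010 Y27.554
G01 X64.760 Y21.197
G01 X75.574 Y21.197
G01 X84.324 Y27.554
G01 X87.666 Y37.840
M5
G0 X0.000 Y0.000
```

<svg xmlns="http://www.w3.org/2000/svg" width="154.993mm" height="75.539mm" viewBox="0 0 154.993 75.539">
  <polygon points="75.660,10.499 89.714,10.499 89.714,24.693 75.660,24.693" fill="none" stroke="#000000"/>
  <polygon points="87.666,37.699 84.324,27.413 75.574,21.056 64.760,21.056 56.010,27.413 52.668,37.699 56.010,47.985 64.760,54.342 75.574,54.342 84.324,47.985" fill="none" stroke="#000000"/>
</svg>

Each laser-on run becomes one SVG element. Flip Y back into SVG space with y_svg = 75.539 − y_machine. Every run uses S470, so all elements get stroke `#000000` (score).

Run 1: The run returns to its start, so emit a `<polygon>` with points (Y-flipped): 75.660,10.499 89.714,10.499 89.714,24.693 75.660,24.693.

Run 2: The run returns to its start, so emit a `<polygon>` with points (Y-flipped): 87.666,37.699 84.324,27.413 75.574,21.056 64.760,21.056 56.010,27.413 52.668,37.699 56.010,47.985 64.760,54.342 75.574,54.342 84.324,47.985.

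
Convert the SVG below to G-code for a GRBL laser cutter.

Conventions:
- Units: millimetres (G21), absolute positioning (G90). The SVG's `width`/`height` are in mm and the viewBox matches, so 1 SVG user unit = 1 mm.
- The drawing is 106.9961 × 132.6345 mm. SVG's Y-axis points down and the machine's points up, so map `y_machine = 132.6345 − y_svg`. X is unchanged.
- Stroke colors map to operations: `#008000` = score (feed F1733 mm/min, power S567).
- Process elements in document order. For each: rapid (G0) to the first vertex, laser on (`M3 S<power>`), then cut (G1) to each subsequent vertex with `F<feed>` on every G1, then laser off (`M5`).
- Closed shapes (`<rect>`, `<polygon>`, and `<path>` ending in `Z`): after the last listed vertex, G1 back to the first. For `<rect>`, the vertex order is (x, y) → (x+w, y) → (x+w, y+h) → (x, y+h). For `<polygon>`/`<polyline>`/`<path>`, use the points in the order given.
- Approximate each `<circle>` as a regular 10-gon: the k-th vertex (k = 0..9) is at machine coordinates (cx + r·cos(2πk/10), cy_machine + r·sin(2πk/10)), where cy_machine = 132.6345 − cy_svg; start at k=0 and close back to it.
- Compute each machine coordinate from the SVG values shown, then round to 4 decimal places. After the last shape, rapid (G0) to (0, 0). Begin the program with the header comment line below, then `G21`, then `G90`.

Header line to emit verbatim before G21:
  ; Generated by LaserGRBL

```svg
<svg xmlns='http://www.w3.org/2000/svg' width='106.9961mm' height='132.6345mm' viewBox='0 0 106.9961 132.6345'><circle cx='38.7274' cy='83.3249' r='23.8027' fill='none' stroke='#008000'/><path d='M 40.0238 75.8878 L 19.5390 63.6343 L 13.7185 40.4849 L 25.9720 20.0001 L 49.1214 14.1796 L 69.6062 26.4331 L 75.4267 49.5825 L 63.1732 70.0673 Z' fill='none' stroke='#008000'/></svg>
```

; Generated by LaserGRBL
G21
G90
G0 X62.5301 Y49.3096
M3 S567
G1 X57.9842 Y63.3005 F1733
G1 X46.0828 Y71.9473 F1733
G1 X31.3720 Y71.9473 F1733
G1 X19.4706 Y63.3005 F1733
G1 X14.9247 Y49.3096 F1733
G1 X19.4706 Y35.3187 F1733
G1 X31.3720 Y26.6719 F1733
G1 X46.0828 Y26.6719 F1733
G1 X57.9842 Y35.3187 F1733
G1 X62.5301 Y49.3096 F1733
M5
G0 X40.0238 Y56.7467
M3 S567
G1 X19.5390 Y69.0002 F1733
G1 X13.7185 Y92.1496 F1733
G1 X25.9720 Y112.6344 F1733
G1 X49.1214 Y118.4549 F1733
G1 X69.6062 Y106.2014 F1733
G1 X75.4267 Y83.0520 F1733
G1 X63.1732 Y62.5672 F1733
G1 X40.0238 Y56.7467 F1733
M5
G0 X0.0000 Y0.0000

1 u = 1 mm; y_m = 132.6345 − y.

[1] `<circle>` circle, #008000→score S567 F1733: (62.5301,49.3096) → (57.9842,63.3005) → (46.0828,71.9473) → (31.3720,71.9473) → (19.4706,63.3005) → (14.9247,49.3096) → (19.4706,35.3187) → (31.3720,26.6719) → (46.0828,26.6719) → (57.9842,35.3187) → (62.5301,49.3096) (closed)

[2] `<path>` regular polygon, #008000→score S567 F1733: (40.0238,56.7467) → (19.5390,69.0002) → (13.7185,92.1496) → (25.9720,112.6344) → (49.1214,118.4549) → (69.6062,106.2014) → (75.4267,83.0520) → (63.1732,62.5672) → (40.0238,56.7467) (closed)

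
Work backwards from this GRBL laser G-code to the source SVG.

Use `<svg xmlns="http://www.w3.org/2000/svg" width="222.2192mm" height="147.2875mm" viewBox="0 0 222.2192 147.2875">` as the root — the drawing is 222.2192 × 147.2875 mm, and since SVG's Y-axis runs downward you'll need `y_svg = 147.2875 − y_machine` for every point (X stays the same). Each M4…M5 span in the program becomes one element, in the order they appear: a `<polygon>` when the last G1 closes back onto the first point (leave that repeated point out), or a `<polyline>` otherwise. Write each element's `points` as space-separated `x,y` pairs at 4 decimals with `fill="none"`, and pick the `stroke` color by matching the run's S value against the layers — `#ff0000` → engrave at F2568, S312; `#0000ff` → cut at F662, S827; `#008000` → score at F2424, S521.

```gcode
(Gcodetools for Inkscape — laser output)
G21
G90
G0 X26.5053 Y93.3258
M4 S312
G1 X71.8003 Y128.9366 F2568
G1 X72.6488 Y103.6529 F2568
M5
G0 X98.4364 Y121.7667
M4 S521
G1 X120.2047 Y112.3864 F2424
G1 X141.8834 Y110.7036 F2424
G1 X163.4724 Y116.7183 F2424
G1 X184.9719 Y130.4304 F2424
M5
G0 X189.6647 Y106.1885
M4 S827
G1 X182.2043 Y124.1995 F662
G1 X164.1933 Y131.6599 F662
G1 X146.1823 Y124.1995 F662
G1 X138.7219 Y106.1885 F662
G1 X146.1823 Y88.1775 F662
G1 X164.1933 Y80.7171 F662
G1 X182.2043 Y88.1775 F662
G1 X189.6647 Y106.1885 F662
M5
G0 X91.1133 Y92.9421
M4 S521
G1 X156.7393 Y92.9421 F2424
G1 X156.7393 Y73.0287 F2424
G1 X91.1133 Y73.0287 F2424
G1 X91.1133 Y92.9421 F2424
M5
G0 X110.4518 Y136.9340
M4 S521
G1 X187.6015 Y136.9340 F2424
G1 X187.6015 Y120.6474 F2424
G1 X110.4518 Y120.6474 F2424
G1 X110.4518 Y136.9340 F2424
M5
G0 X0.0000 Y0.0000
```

Machine Y-up, SVG Y-down with viewBox height 147.2875, so y_svg = 147.2875 − y_machine; X carries over.

Run 1: S312 ⇒ engrave layer `#ff0000`. The run is open, so emit a `<polyline>` with points (Y-flipped): 26.5053,53.9617 71.8003,18.3509 72.6488,43.6346.

Run 2: S521 ⇒ score layer `#008000`. The run is open, so emit a `<polyline>` with points (Y-flipped): 98.4364,25.5208 120.2047,34.9011 141.8834,36.5839 163.4724,30.5692 184.9719,16.8571.

Run 3: the run's S827 means `#0000ff` (cut). The run returns to its start, so emit a `<polygon>` with points (Y-flipped): 189.6647,41.0990 182.2043,23.0880 164.1933,15.6276 146.1823,23.0880 138.7219,41.0990 146.1823,59.1100 164.1933,66.5704 182.2043,59.1100.

Run 4: S521 ⇒ score layer `#008000`. The run returns to its start, so emit a `<polygon>` with points (Y-flipped): 91.1133,54.3454 156.7393,54.3454 156.7393,74.2588 91.1133,74.2588.

Run 5: S521 ⇒ score layer `#008000`. The run returns to its start, so emit a `<polygon>` with points (Y-flipped): 110.4518,10.3535 187.6015,10.3535 187.6015,26.6401 110.4518,26.6401.

<svg xmlns="http://www.w3.org/2000/svg" width="222.2192mm" height="147.2875mm" viewBox="0 0 222.2192 147.2875">
  <polyline points="26.5053,53.9617 71.8003,18.3509 72.6488,43.6346" fill="none" stroke="#ff0000"/>
  <polyline points="98.4364,25.5208 120.2047,34.9011 141.8834,36.5839 163.4724,30.5692 184.9719,16.8571" fill="none" stroke="#008000"/>
  <polygon points="189.6647,41.0990 182.2043,23.0880 164.1933,15.6276 146.1823,23.0880 138.7219,41.0990 146.1823,59.1100 164.1933,66.5704 182.2043,59.1100" fill="none" stroke="#0000ff"/>
  <polygon points="91.1133,54.3454 156.7393,54.3454 156.7393,74.2588 91.1133,74.2588" fill="none" stroke="#008000"/>
  <polygon points="110.4518,10.3535 187.6015,10.3535 187.6015,26.6401 110.4518,26.6401" fill="none" stroke="#008000"/>
</svg>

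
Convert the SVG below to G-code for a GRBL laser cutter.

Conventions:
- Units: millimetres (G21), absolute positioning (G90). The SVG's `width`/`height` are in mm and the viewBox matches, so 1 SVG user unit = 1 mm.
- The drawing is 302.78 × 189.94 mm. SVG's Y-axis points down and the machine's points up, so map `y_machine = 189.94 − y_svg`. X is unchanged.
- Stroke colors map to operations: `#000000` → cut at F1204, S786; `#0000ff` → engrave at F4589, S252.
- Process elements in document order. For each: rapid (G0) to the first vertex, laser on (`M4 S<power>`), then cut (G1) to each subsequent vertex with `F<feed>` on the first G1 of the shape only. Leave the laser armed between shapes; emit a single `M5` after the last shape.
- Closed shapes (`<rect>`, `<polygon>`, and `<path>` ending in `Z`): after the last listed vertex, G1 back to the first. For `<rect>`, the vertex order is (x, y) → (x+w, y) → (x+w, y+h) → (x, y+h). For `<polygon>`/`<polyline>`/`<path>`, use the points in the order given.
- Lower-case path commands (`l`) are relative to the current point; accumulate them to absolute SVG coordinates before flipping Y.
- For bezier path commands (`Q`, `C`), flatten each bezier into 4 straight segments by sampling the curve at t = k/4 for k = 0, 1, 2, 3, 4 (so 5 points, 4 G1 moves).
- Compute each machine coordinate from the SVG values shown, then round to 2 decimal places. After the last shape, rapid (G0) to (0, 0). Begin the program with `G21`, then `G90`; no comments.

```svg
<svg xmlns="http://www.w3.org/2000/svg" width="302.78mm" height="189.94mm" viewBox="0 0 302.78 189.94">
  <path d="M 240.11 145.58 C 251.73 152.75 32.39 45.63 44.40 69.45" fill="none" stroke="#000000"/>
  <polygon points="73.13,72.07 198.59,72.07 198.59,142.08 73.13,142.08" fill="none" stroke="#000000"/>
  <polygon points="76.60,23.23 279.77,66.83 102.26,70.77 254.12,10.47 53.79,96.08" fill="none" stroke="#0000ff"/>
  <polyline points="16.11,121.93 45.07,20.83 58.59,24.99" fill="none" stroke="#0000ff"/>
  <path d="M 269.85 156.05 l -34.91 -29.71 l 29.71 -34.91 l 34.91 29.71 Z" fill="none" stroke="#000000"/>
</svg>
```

1 u = 1 mm; y_m = 189.94 − y.

[1] `<path>` cubic bezier, #000000→cut S786 F1204: (240.11,44.36) → (212.74,56.58) → (142.11,88.67) → (71.55,117.64) → (44.40,120.49)

[2] `<polygon>` rectangle, #000000→cut S786 F1204: (73.13,117.87) → (198.59,117.87) → (198.59,47.86) → (73.13,47.86) → (73.13,117.87) (closed)

[3] `<polygon>` closed polygon, #0000ff→engrave S252 F4589: (76.60,166.71) → (279.77,123.11) → (102.26,119.17) → (254.12,179.47) → (53.79,93.86) → (76.60,166.71) (closed)

[4] `<polyline>` open polyline, #0000ff→engrave S252 F4589: (16.11,68.01) → (45.07,169.11) → (58.59,164.95)

[5] `<path>` regular polygon, #000000→cut S786 F1204: (269.85,33.89) → (234.94,63.60) → (264.65,98.51) → (299.56,68.80) → (269.85,33.89) (closed)

G21
G90
G0 X240.11 Y44.36
M4 S786
G1 X212.74 Y56.58 F1204
G1 X142.11 Y88.67
G1 X71.55 Y117.64
G1 X44.40 Y120.49
G0 X73.13 Y117.87
M4 S786
G1 X198.59 Y117.87 F1204
G1 X198.59 Y47.86
G1 X73.13 Y47.86
G1 X73.13 Y117.87
G0 X76.60 Y166.71
M4 S252
G1 X279.77 Y123.11 F4589
G1 X102.26 Y119.17
G1 X254.12 Y179.47
G1 X53.79 Y93.86
G1 X76.60 Y166.71
G0 X16.11 Y68.01
M4 S252
G1 X45.07 Y169.11 F4589
G1 X58.59 Y164.95
G0 X269.85 Y33.89
M4 S786
G1 X234.94 Y63.60 F1204
G1 X264.65 Y98.51
G1 X299.56 Y68.80
G1 X269.85 Y33.89
M5
G0 X0.00 Y0.00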